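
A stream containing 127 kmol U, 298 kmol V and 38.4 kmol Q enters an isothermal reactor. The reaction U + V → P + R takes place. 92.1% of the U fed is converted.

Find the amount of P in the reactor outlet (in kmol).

117 kmol

U reacted = 0.921 × 127 = 117 kmol; ν_U = −1, so ξ = 117/1 = 117 kmol.
Outlet amounts (n = n₀ + ν ξ):
  U: 127 − 1(117) = 10.03
  V: 298 − 1(117) = 181
  P: 0 + 1(117) = 117
  R: 0 + 1(117) = 117
  Q: 38.4 (inert)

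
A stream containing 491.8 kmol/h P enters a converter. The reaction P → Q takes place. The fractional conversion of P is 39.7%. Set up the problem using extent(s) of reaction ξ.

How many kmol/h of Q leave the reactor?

P reacted = 0.397 × 491.8 = 195.2 kmol/h; ν_P = −1, so ξ = 195.2/1 = 195.2 kmol/h.
Outlet amounts (n = n₀ + ν ξ):
  P: 491.8 − 1(195.2) = 296.6
  Q: 0 + 1(195.2) = 195.2

195 kmol/h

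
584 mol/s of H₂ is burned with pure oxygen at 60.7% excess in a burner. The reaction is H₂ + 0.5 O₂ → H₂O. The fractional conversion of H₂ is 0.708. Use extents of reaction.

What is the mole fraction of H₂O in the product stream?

Stoichiometric O₂ = 0.5 × 584 = 292 mol/s; O₂ fed = 292 × 1.607 = 469.2 mol/s.
Fuel reacted = 0.708 × 584 → ξ = 413.5 mol/s.
Outlet (n = n₀ + ν ξ):
  H₂: 584 − 1(413.5) = 170.5
  O₂: 469.2 − 0.5(413.5) = 262.5
  H₂O: 0 + 1(413.5) = 413.5
Total out = 846.5 mol/s; y_H₂O = 413.5 / 846.5 = 0.4884.

0.488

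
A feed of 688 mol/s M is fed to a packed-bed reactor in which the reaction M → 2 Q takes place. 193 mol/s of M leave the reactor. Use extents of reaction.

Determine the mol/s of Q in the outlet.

For M: n = n₀ − 1ξ → 193 = 688 − 1ξ, giving ξ = 495 mol/s.
Outlet amounts (n = n₀ + ν ξ):
  M: 688 − 1(495) = 193
  Q: 0 + 2(495) = 990

990 mol/s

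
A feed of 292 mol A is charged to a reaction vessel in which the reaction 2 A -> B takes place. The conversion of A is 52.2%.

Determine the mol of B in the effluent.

76.2 mol

A reacted = 0.522 × 292 = 152.4 mol; ν_A = −2, so ξ = 152.4/2 = 76.21 mol.
Outlet amounts (n = n₀ + ν ξ):
  A: 292 − 2(76.21) = 139.6
  B: 0 + 1(76.21) = 76.21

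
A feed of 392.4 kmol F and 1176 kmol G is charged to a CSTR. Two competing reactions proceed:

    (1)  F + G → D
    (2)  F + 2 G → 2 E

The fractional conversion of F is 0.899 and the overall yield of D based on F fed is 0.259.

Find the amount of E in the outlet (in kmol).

Yield of D: 1ξ₁ / 392.4 = 0.259 → ξ₁ = 101.6 kmol.
Conversion of F: 1ξ₁ + 1ξ₂ = 0.899 × 392.4 = 352.8 → ξ₂ = 251.1 kmol.
Outlet amounts (n = n₀ + Σ ν·ξ):
  F: 392.4 − 1(101.6) − 1(251.1) = 39.63
  G: 1176 − 1(101.6) − 2(251.1) = 572.1
  D: 0 + 1(101.6) = 101.6
  E: 0 + 2(251.1) = 502.3

502 kmol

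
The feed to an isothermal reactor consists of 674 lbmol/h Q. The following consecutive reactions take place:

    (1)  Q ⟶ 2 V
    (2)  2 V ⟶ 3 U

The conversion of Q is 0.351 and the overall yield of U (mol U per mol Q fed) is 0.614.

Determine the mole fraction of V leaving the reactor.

Conversion of Q: Q consumed = 1ξ₁ = 0.351 × 674 → ξ₁ = 236.6 lbmol/h.
Yield of U: 3ξ₂ / 674 = 0.614 → ξ₂ = 137.9 lbmol/h.
Outlet amounts (n = n₀ + Σ ν·ξ):
  Q: 674 − 1(236.6) = 437.4
  V: 0 + 2(236.6) − 2(137.9) = 197.3
  U: 0 + 3(137.9) = 413.8
Total out = 1049 lbmol/h; y_V = 197.3 / 1049 = 0.1881.

0.188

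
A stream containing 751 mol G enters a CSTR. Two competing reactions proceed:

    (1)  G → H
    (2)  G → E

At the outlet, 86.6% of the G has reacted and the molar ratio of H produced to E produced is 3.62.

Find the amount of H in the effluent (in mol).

Conversion of G: G consumed = 0.866 × 751 = 650.4 mol = 1ξ₁ + 1ξ₂.
Selectivity: 1ξ₁ / (1ξ₂) = 3.62 → ξ₁ = 3.62 ξ₂.
Substitute: (1·3.62 + 1) ξ₂ = 650.4 → ξ₂ = 140.8 mol, ξ₁ = 509.6 mol.
Outlet amounts (n = n₀ + Σ ν·ξ):
  G: 751 − 1(509.6) − 1(140.8) = 100.6
  H: 0 + 1(509.6) = 509.6
  E: 0 + 1(140.8) = 140.8

510 mol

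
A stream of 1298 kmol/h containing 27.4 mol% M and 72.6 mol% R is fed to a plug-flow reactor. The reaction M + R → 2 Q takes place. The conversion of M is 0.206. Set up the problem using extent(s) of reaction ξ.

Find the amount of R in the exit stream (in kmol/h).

869 kmol/h

M reacted = 0.206 × 355.7 = 73.26 kmol/h; ν_M = −1, so ξ = 73.26/1 = 73.26 kmol/h.
Outlet amounts (n = n₀ + ν ξ):
  M: 355.7 − 1(73.26) = 282.4
  R: 942.3 − 1(73.26) = 869.1
  Q: 0 + 2(73.26) = 146.5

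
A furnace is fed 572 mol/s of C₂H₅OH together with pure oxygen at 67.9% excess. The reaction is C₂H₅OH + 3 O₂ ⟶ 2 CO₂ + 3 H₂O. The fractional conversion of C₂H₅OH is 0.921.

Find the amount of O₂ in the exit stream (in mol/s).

1300 mol/s

Stoichiometric O₂ = 3 × 572 = 1716 mol/s; O₂ fed = 1716 × 1.679 = 2881 mol/s.
Fuel reacted = 0.921 × 572 → ξ = 526.8 mol/s.
Outlet (n = n₀ + ν ξ):
  C₂H₅OH: 572 − 1(526.8) = 45.19
  O₂: 2881 − 3(526.8) = 1301
  CO₂: 0 + 2(526.8) = 1054
  H₂O: 0 + 3(526.8) = 1580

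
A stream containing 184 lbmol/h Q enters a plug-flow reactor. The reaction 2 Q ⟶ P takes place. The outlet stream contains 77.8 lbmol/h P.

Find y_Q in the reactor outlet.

For P: n = n₀ + 1ξ → 77.8 = 0 + 1ξ, giving ξ = 77.8 lbmol/h.
Outlet amounts (n = n₀ + ν ξ):
  Q: 184 − 2(77.8) = 28.4
  P: 0 + 1(77.8) = 77.8
Total out = 106.2 lbmol/h; y_Q = 28.4 / 106.2 = 0.2674.

0.267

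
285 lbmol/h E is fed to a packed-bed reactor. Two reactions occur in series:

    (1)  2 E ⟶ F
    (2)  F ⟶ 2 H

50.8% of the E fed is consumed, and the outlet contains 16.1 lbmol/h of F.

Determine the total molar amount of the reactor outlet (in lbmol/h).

269 lbmol/h

Conversion of E: E consumed = 2ξ₁ = 0.508 × 285 → ξ₁ = 72.39 lbmol/h.
F balance: n_F = 0 + 1ξ₁ − 1ξ₂ = 16.1 → ξ₂ = (1·72.39 − 16.1)/1 = 56.29 lbmol/h.
Outlet amounts (n = n₀ + Σ ν·ξ):
  E: 285 − 2(72.39) = 140.2
  F: 0 + 1(72.39) − 1(56.29) = 16.1
  H: 0 + 2(56.29) = 112.6
Total out = 140.2 + 16.1 + 112.6 = 268.9 lbmol/h.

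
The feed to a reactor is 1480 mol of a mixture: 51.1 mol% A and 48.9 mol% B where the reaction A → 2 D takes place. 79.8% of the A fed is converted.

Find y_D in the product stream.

A reacted = 0.798 × 756.3 = 603.5 mol; ν_A = −1, so ξ = 603.5/1 = 603.5 mol.
Outlet amounts (n = n₀ + ν ξ):
  A: 756.3 − 1(603.5) = 152.8
  D: 0 + 2(603.5) = 1207
  B: 723.7 (inert)
Total out = 2084 mol; y_D = 1207 / 2084 = 0.5793.

0.579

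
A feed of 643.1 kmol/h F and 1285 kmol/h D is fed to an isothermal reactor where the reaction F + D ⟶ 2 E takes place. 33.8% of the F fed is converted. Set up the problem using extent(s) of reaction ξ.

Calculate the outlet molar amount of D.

F reacted = 0.338 × 643.1 = 217.4 kmol/h; ν_F = −1, so ξ = 217.4/1 = 217.4 kmol/h.
Outlet amounts (n = n₀ + ν ξ):
  F: 643.1 − 1(217.4) = 425.7
  D: 1285 − 1(217.4) = 1068
  E: 0 + 2(217.4) = 434.7

1070 kmol/h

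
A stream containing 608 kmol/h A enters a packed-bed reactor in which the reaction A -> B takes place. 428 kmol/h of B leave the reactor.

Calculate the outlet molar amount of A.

180 kmol/h

For B: n = n₀ + 1ξ → 428 = 0 + 1ξ, giving ξ = 428 kmol/h.
Outlet amounts (n = n₀ + ν ξ):
  A: 608 − 1(428) = 180
  B: 0 + 1(428) = 428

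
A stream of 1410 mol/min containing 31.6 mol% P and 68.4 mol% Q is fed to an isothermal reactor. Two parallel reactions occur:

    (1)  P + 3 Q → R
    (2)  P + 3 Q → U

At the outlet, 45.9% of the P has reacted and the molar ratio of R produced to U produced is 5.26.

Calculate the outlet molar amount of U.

32.7 mol/min

Conversion of P: P consumed = 0.459 × 445.6 = 204.5 mol/min = 1ξ₁ + 1ξ₂.
Selectivity: 1ξ₁ / (1ξ₂) = 5.26 → ξ₁ = 5.26 ξ₂.
Substitute: (1·5.26 + 1) ξ₂ = 204.5 → ξ₂ = 32.67 mol/min, ξ₁ = 171.8 mol/min.
Outlet amounts (n = n₀ + Σ ν·ξ):
  P: 445.6 − 1(171.8) − 1(32.67) = 241
  Q: 964.4 − 3(171.8) − 3(32.67) = 350.9
  R: 0 + 1(171.8) = 171.8
  U: 0 + 1(32.67) = 32.67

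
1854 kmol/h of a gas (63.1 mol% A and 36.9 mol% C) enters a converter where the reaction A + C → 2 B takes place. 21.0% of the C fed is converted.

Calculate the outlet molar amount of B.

287 kmol/h

C reacted = 0.21 × 684.1 = 143.7 kmol/h; ν_C = −1, so ξ = 143.7/1 = 143.7 kmol/h.
Outlet amounts (n = n₀ + ν ξ):
  A: 1170 − 1(143.7) = 1026
  C: 684.1 − 1(143.7) = 540.5
  B: 0 + 2(143.7) = 287.3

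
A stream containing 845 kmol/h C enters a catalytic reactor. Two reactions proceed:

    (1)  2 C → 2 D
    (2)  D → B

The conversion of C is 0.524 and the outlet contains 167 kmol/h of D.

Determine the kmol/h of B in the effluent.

276 kmol/h

Conversion of C: C consumed = 2ξ₁ = 0.524 × 845 → ξ₁ = 221.4 kmol/h.
D balance: n_D = 0 + 2ξ₁ − 1ξ₂ = 167 → ξ₂ = (2·221.4 − 167)/1 = 275.8 kmol/h.
Outlet amounts (n = n₀ + Σ ν·ξ):
  C: 845 − 2(221.4) = 402.2
  D: 0 + 2(221.4) − 1(275.8) = 167
  B: 0 + 1(275.8) = 275.8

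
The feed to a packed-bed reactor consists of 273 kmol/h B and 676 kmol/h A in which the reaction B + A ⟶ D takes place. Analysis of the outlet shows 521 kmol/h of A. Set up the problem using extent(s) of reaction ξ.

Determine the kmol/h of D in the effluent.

For A: n = n₀ − 1ξ → 521 = 676 − 1ξ, giving ξ = 155 kmol/h.
Outlet amounts (n = n₀ + ν ξ):
  B: 273 − 1(155) = 118
  A: 676 − 1(155) = 521
  D: 0 + 1(155) = 155

155 kmol/h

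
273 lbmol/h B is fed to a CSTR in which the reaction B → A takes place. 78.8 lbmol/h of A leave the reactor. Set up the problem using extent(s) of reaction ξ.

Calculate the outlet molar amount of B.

194 lbmol/h

For A: n = n₀ + 1ξ → 78.8 = 0 + 1ξ, giving ξ = 78.8 lbmol/h.
Outlet amounts (n = n₀ + ν ξ):
  B: 273 − 1(78.8) = 194.2
  A: 0 + 1(78.8) = 78.8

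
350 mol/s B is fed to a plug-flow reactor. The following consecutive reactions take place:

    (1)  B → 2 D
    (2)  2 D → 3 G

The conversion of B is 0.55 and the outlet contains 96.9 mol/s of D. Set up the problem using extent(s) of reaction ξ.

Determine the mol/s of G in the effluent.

432 mol/s

Conversion of B: B consumed = 1ξ₁ = 0.55 × 350 → ξ₁ = 192.5 mol/s.
D balance: n_D = 0 + 2ξ₁ − 2ξ₂ = 96.9 → ξ₂ = (2·192.5 − 96.9)/2 = 144.1 mol/s.
Outlet amounts (n = n₀ + Σ ν·ξ):
  B: 350 − 1(192.5) = 157.5
  D: 0 + 2(192.5) − 2(144.1) = 96.9
  G: 0 + 3(144.1) = 432.2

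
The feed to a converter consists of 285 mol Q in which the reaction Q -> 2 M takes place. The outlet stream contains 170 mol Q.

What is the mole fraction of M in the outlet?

0.575

For Q: n = n₀ − 1ξ → 170 = 285 − 1ξ, giving ξ = 115 mol.
Outlet amounts (n = n₀ + ν ξ):
  Q: 285 − 1(115) = 170
  M: 0 + 2(115) = 230
Total out = 400 mol; y_M = 230 / 400 = 0.575.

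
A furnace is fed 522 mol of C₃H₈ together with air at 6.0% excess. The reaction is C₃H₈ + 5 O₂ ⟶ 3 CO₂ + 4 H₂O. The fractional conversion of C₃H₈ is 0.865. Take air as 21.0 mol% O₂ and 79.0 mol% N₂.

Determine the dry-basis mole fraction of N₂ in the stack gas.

0.843

Stoichiometric O₂ = 5 × 522 = 2610 mol; O₂ fed = 2610 × 1.060 = 2767 mol.
N₂ fed = 2767 × 79/21 = 10410 mol.
Fuel reacted = 0.865 × 522 → ξ = 451.5 mol.
Outlet (n = n₀ + ν ξ):
  C₃H₈: 522 − 1(451.5) = 70.47
  O₂: 2767 − 5(451.5) = 509
  N₂: 10410 (inert)
  CO₂: 0 + 3(451.5) = 1355
  H₂O: 0 + 4(451.5) = 1806
Dry total = 12340 mol; y_N₂ (dry) = 10410 / 12340 = 0.8433.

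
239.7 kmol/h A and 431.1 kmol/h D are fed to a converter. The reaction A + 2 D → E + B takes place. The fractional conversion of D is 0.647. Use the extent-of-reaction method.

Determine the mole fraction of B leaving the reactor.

0.262

D reacted = 0.647 × 431.1 = 278.9 kmol/h; ν_D = −2, so ξ = 278.9/2 = 139.5 kmol/h.
Outlet amounts (n = n₀ + ν ξ):
  A: 239.7 − 1(139.5) = 100.2
  D: 431.1 − 2(139.5) = 152.2
  E: 0 + 1(139.5) = 139.5
  B: 0 + 1(139.5) = 139.5
Total out = 531.3 kmol/h; y_B = 139.5 / 531.3 = 0.2625.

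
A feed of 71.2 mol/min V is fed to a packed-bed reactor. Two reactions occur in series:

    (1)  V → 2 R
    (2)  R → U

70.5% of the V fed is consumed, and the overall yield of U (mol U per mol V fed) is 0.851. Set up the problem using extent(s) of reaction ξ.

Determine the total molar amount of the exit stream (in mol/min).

121 mol/min

Conversion of V: V consumed = 1ξ₁ = 0.705 × 71.2 → ξ₁ = 50.2 mol/min.
Yield of U: 1ξ₂ / 71.2 = 0.851 → ξ₂ = 60.59 mol/min.
Outlet amounts (n = n₀ + Σ ν·ξ):
  V: 71.2 − 1(50.2) = 21
  R: 0 + 2(50.2) − 1(60.59) = 39.8
  U: 0 + 1(60.59) = 60.59
Total out = 21 + 39.8 + 60.59 = 121.4 mol/min.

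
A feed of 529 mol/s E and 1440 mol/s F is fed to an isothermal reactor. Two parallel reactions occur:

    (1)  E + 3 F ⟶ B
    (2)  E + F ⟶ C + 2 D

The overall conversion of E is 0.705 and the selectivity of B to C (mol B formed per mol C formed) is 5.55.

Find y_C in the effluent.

0.0528

Conversion of E: E consumed = 0.705 × 529 = 372.9 mol/s = 1ξ₁ + 1ξ₂.
Selectivity: 1ξ₁ / (1ξ₂) = 5.55 → ξ₁ = 5.55 ξ₂.
Substitute: (1·5.55 + 1) ξ₂ = 372.9 → ξ₂ = 56.94 mol/s, ξ₁ = 316 mol/s.
Outlet amounts (n = n₀ + Σ ν·ξ):
  E: 529 − 1(316) − 1(56.94) = 156.1
  F: 1440 − 3(316) − 1(56.94) = 435
  B: 0 + 1(316) = 316
  C: 0 + 1(56.94) = 56.94
  D: 0 + 2(56.94) = 113.9
Total out = 1078 mol/s; y_C = 56.94 / 1078 = 0.05282.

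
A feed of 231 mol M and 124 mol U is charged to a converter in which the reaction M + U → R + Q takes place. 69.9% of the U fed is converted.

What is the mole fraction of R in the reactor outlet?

U reacted = 0.699 × 124 = 86.68 mol; ν_U = −1, so ξ = 86.68/1 = 86.68 mol.
Outlet amounts (n = n₀ + ν ξ):
  M: 231 − 1(86.68) = 144.3
  U: 124 − 1(86.68) = 37.32
  R: 0 + 1(86.68) = 86.68
  Q: 0 + 1(86.68) = 86.68
Total out = 355 mol; y_R = 86.68 / 355 = 0.2442.

0.244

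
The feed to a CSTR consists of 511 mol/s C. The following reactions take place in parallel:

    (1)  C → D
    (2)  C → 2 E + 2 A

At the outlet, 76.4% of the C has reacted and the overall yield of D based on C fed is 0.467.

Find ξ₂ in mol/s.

ξ₂ = 152 mol/s

Yield of D: 1ξ₁ / 511 = 0.467 → ξ₁ = 238.6 mol/s.
Conversion of C: 1ξ₁ + 1ξ₂ = 0.764 × 511 = 390.4 → ξ₂ = 151.8 mol/s.
Outlet amounts (n = n₀ + Σ ν·ξ):
  C: 511 − 1(238.6) − 1(151.8) = 120.6
  D: 0 + 1(238.6) = 238.6
  E: 0 + 2(151.8) = 303.5
  A: 0 + 2(151.8) = 303.5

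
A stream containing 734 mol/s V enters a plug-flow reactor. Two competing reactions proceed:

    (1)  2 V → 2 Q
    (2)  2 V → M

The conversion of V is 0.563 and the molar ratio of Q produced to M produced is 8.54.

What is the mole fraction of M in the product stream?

0.0564

Conversion of V: V consumed = 0.563 × 734 = 413.2 mol/s = 2ξ₁ + 2ξ₂.
Selectivity: 2ξ₁ / (1ξ₂) = 8.54 → ξ₁ = 4.27 ξ₂.
Substitute: (2·4.27 + 2) ξ₂ = 413.2 → ξ₂ = 39.21 mol/s, ξ₁ = 167.4 mol/s.
Outlet amounts (n = n₀ + Σ ν·ξ):
  V: 734 − 2(167.4) − 2(39.21) = 320.8
  Q: 0 + 2(167.4) = 334.8
  M: 0 + 1(39.21) = 39.21
Total out = 694.8 mol/s; y_M = 39.21 / 694.8 = 0.05643.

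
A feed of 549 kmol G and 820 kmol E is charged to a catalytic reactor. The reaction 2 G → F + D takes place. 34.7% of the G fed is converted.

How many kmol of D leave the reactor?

G reacted = 0.347 × 549 = 190.5 kmol; ν_G = −2, so ξ = 190.5/2 = 95.25 kmol.
Outlet amounts (n = n₀ + ν ξ):
  G: 549 − 2(95.25) = 358.5
  F: 0 + 1(95.25) = 95.25
  D: 0 + 1(95.25) = 95.25
  E: 820 (inert)

95.3 kmol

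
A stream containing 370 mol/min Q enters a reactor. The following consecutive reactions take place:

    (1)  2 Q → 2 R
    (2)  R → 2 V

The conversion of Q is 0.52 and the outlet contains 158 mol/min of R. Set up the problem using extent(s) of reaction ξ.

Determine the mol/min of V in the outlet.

Conversion of Q: Q consumed = 2ξ₁ = 0.52 × 370 → ξ₁ = 96.2 mol/min.
R balance: n_R = 0 + 2ξ₁ − 1ξ₂ = 158 → ξ₂ = (2·96.2 − 158)/1 = 34.4 mol/min.
Outlet amounts (n = n₀ + Σ ν·ξ):
  Q: 370 − 2(96.2) = 177.6
  R: 0 + 2(96.2) − 1(34.4) = 158
  V: 0 + 2(34.4) = 68.8

68.8 mol/min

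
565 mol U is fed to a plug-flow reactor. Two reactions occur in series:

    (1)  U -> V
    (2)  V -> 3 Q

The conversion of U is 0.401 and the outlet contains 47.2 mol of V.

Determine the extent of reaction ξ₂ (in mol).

ξ₂ = 179 mol

Conversion of U: U consumed = 1ξ₁ = 0.401 × 565 → ξ₁ = 226.6 mol.
V balance: n_V = 0 + 1ξ₁ − 1ξ₂ = 47.2 → ξ₂ = (1·226.6 − 47.2)/1 = 179.4 mol.
Outlet amounts (n = n₀ + Σ ν·ξ):
  U: 565 − 1(226.6) = 338.4
  V: 0 + 1(226.6) − 1(179.4) = 47.2
  Q: 0 + 3(179.4) = 538.1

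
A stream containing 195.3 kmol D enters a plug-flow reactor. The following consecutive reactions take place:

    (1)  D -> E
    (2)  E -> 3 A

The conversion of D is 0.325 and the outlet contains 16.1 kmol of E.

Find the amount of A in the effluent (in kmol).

Conversion of D: D consumed = 1ξ₁ = 0.325 × 195.3 → ξ₁ = 63.47 kmol.
E balance: n_E = 0 + 1ξ₁ − 1ξ₂ = 16.1 → ξ₂ = (1·63.47 − 16.1)/1 = 47.37 kmol.
Outlet amounts (n = n₀ + Σ ν·ξ):
  D: 195.3 − 1(63.47) = 131.8
  E: 0 + 1(63.47) − 1(47.37) = 16.1
  A: 0 + 3(47.37) = 142.1

142 kmol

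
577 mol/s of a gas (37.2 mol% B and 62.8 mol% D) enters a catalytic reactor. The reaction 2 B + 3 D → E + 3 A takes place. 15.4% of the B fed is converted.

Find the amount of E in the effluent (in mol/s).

16.5 mol/s

B reacted = 0.154 × 214.6 = 33.06 mol/s; ν_B = −2, so ξ = 33.06/2 = 16.53 mol/s.
Outlet amounts (n = n₀ + ν ξ):
  B: 214.6 − 2(16.53) = 181.6
  D: 362.4 − 3(16.53) = 312.8
  E: 0 + 1(16.53) = 16.53
  A: 0 + 3(16.53) = 49.58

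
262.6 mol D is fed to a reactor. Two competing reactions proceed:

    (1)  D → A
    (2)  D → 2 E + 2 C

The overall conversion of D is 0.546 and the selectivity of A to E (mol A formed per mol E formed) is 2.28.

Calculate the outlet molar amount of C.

51.6 mol

Conversion of D: D consumed = 0.546 × 262.6 = 143.4 mol = 1ξ₁ + 1ξ₂.
Selectivity: 1ξ₁ / (2ξ₂) = 2.28 → ξ₁ = 4.56 ξ₂.
Substitute: (1·4.56 + 1) ξ₂ = 143.4 → ξ₂ = 25.79 mol, ξ₁ = 117.6 mol.
Outlet amounts (n = n₀ + Σ ν·ξ):
  D: 262.6 − 1(117.6) − 1(25.79) = 119.2
  A: 0 + 1(117.6) = 117.6
  E: 0 + 2(25.79) = 51.58
  C: 0 + 2(25.79) = 51.58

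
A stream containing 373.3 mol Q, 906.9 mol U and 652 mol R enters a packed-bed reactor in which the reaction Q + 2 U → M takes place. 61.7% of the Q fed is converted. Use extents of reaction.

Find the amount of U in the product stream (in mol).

446 mol

Q reacted = 0.617 × 373.3 = 230.3 mol; ν_Q = −1, so ξ = 230.3/1 = 230.3 mol.
Outlet amounts (n = n₀ + ν ξ):
  Q: 373.3 − 1(230.3) = 143
  U: 906.9 − 2(230.3) = 446.2
  M: 0 + 1(230.3) = 230.3
  R: 652 (inert)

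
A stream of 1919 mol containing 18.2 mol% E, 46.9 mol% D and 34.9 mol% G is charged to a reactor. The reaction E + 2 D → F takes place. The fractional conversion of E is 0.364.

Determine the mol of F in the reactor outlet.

127 mol

E reacted = 0.364 × 349.3 = 127.1 mol; ν_E = −1, so ξ = 127.1/1 = 127.1 mol.
Outlet amounts (n = n₀ + ν ξ):
  E: 349.3 − 1(127.1) = 222.1
  D: 900 − 2(127.1) = 645.8
  F: 0 + 1(127.1) = 127.1
  G: 669.7 (inert)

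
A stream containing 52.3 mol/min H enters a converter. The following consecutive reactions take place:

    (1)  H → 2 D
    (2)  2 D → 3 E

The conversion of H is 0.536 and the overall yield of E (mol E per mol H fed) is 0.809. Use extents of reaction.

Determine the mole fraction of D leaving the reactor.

0.295

Conversion of H: H consumed = 1ξ₁ = 0.536 × 52.3 → ξ₁ = 28.03 mol/min.
Yield of E: 3ξ₂ / 52.3 = 0.809 → ξ₂ = 14.1 mol/min.
Outlet amounts (n = n₀ + Σ ν·ξ):
  H: 52.3 − 1(28.03) = 24.27
  D: 0 + 2(28.03) − 2(14.1) = 27.86
  E: 0 + 3(14.1) = 42.31
Total out = 94.44 mol/min; y_D = 27.86 / 94.44 = 0.295.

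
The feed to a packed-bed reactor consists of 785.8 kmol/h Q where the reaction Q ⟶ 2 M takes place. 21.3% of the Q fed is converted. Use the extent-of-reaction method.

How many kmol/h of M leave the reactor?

335 kmol/h

Q reacted = 0.213 × 785.8 = 167.4 kmol/h; ν_Q = −1, so ξ = 167.4/1 = 167.4 kmol/h.
Outlet amounts (n = n₀ + ν ξ):
  Q: 785.8 − 1(167.4) = 618.4
  M: 0 + 2(167.4) = 334.8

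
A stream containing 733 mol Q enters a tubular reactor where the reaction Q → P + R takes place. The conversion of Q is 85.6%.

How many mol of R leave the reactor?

627 mol

Q reacted = 0.856 × 733 = 627.4 mol; ν_Q = −1, so ξ = 627.4/1 = 627.4 mol.
Outlet amounts (n = n₀ + ν ξ):
  Q: 733 − 1(627.4) = 105.6
  P: 0 + 1(627.4) = 627.4
  R: 0 + 1(627.4) = 627.4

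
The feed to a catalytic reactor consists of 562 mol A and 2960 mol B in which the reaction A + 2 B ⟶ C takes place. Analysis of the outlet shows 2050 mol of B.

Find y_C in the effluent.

0.174

For B: n = n₀ − 2ξ → 2050 = 2960 − 2ξ, giving ξ = 455 mol.
Outlet amounts (n = n₀ + ν ξ):
  A: 562 − 1(455) = 107
  B: 2960 − 2(455) = 2050
  C: 0 + 1(455) = 455
Total out = 2612 mol; y_C = 455 / 2612 = 0.1742.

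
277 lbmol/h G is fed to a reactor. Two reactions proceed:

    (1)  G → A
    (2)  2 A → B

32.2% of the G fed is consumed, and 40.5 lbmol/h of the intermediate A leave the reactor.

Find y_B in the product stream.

Conversion of G: G consumed = 1ξ₁ = 0.322 × 277 → ξ₁ = 89.19 lbmol/h.
A balance: n_A = 0 + 1ξ₁ − 2ξ₂ = 40.5 → ξ₂ = (1·89.19 − 40.5)/2 = 24.35 lbmol/h.
Outlet amounts (n = n₀ + Σ ν·ξ):
  G: 277 − 1(89.19) = 187.8
  A: 0 + 1(89.19) − 2(24.35) = 40.5
  B: 0 + 1(24.35) = 24.35
Total out = 252.7 lbmol/h; y_B = 24.35 / 252.7 = 0.09637.

0.0964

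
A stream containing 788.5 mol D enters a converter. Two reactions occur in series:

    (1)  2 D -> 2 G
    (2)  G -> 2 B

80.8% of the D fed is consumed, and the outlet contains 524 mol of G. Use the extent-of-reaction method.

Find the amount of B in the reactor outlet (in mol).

Conversion of D: D consumed = 2ξ₁ = 0.808 × 788.5 → ξ₁ = 318.6 mol.
G balance: n_G = 0 + 2ξ₁ − 1ξ₂ = 524 → ξ₂ = (2·318.6 − 524)/1 = 113.1 mol.
Outlet amounts (n = n₀ + Σ ν·ξ):
  D: 788.5 − 2(318.6) = 151.4
  G: 0 + 2(318.6) − 1(113.1) = 524
  B: 0 + 2(113.1) = 226.2

226 mol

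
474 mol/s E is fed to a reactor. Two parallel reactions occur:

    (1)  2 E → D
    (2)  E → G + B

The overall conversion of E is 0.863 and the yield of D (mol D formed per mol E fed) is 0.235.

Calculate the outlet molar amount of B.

Yield of D: 1ξ₁ / 474 = 0.235 → ξ₁ = 111.4 mol/s.
Conversion of E: 2ξ₁ + 1ξ₂ = 0.863 × 474 = 409.1 → ξ₂ = 186.3 mol/s.
Outlet amounts (n = n₀ + Σ ν·ξ):
  E: 474 − 2(111.4) − 1(186.3) = 64.94
  D: 0 + 1(111.4) = 111.4
  G: 0 + 1(186.3) = 186.3
  B: 0 + 1(186.3) = 186.3

186 mol/s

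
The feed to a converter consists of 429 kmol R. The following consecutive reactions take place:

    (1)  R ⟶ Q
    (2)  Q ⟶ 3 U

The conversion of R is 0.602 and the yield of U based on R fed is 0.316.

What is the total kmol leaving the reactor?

519 kmol

Conversion of R: R consumed = 1ξ₁ = 0.602 × 429 → ξ₁ = 258.3 kmol.
Yield of U: 3ξ₂ / 429 = 0.316 → ξ₂ = 45.19 kmol.
Outlet amounts (n = n₀ + Σ ν·ξ):
  R: 429 − 1(258.3) = 170.7
  Q: 0 + 1(258.3) − 1(45.19) = 213.1
  U: 0 + 3(45.19) = 135.6
Total out = 170.7 + 213.1 + 135.6 = 519.4 kmol.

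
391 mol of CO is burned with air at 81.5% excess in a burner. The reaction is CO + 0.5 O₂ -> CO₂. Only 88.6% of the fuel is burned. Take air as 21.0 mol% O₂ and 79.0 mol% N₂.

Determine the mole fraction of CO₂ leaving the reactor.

0.182

Stoichiometric O₂ = 0.5 × 391 = 195.5 mol; O₂ fed = 195.5 × 1.815 = 354.8 mol.
N₂ fed = 354.8 × 79/21 = 1335 mol.
Fuel reacted = 0.886 × 391 → ξ = 346.4 mol.
Outlet (n = n₀ + ν ξ):
  CO: 391 − 1(346.4) = 44.57
  O₂: 354.8 − 0.5(346.4) = 181.6
  N₂: 1335 (inert)
  CO₂: 0 + 1(346.4) = 346.4
Total out = 1907 mol; y_CO₂ = 346.4 / 1907 = 0.1816.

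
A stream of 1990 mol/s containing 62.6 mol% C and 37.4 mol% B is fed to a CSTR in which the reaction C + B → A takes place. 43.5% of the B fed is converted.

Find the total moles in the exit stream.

B reacted = 0.435 × 744.3 = 323.8 mol/s; ν_B = −1, so ξ = 323.8/1 = 323.8 mol/s.
Outlet amounts (n = n₀ + ν ξ):
  C: 1246 − 1(323.8) = 922
  B: 744.3 − 1(323.8) = 420.5
  A: 0 + 1(323.8) = 323.8
Total out = 922 + 420.5 + 323.8 = 1666 mol/s.

1670 mol/s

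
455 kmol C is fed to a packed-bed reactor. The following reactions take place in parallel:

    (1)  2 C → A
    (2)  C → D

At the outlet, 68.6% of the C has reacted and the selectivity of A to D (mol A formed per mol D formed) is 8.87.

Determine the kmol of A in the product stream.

Conversion of C: C consumed = 0.686 × 455 = 312.1 kmol = 2ξ₁ + 1ξ₂.
Selectivity: 1ξ₁ / (1ξ₂) = 8.87 → ξ₁ = 8.87 ξ₂.
Substitute: (2·8.87 + 1) ξ₂ = 312.1 → ξ₂ = 16.66 kmol, ξ₁ = 147.7 kmol.
Outlet amounts (n = n₀ + Σ ν·ξ):
  C: 455 − 2(147.7) − 1(16.66) = 142.9
  A: 0 + 1(147.7) = 147.7
  D: 0 + 1(16.66) = 16.66

148 kmol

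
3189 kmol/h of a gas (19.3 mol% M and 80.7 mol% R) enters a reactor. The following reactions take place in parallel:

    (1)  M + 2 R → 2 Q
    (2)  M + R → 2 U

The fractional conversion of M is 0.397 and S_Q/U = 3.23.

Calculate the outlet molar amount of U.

Conversion of M: M consumed = 0.397 × 615.5 = 244.3 kmol/h = 1ξ₁ + 1ξ₂.
Selectivity: 2ξ₁ / (2ξ₂) = 3.23 → ξ₁ = 3.23 ξ₂.
Substitute: (1·3.23 + 1) ξ₂ = 244.3 → ξ₂ = 57.76 kmol/h, ξ₁ = 186.6 kmol/h.
Outlet amounts (n = n₀ + Σ ν·ξ):
  M: 615.5 − 1(186.6) − 1(57.76) = 371.1
  R: 2574 − 2(186.6) − 1(57.76) = 2143
  Q: 0 + 2(186.6) = 373.2
  U: 0 + 2(57.76) = 115.5

116 kmol/h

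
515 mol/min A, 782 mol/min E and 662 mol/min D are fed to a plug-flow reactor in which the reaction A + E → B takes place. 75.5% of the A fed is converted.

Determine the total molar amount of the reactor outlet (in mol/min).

A reacted = 0.755 × 515 = 388.8 mol/min; ν_A = −1, so ξ = 388.8/1 = 388.8 mol/min.
Outlet amounts (n = n₀ + ν ξ):
  A: 515 − 1(388.8) = 126.2
  E: 782 − 1(388.8) = 393.2
  B: 0 + 1(388.8) = 388.8
  D: 662 (inert)
Total out = 126.2 + 393.2 + 388.8 + 662 = 1570 mol/min.

1570 mol/min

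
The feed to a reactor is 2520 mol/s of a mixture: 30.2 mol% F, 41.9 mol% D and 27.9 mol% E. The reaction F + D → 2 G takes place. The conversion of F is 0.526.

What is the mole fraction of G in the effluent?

0.318

F reacted = 0.526 × 761 = 400.3 mol/s; ν_F = −1, so ξ = 400.3/1 = 400.3 mol/s.
Outlet amounts (n = n₀ + ν ξ):
  F: 761 − 1(400.3) = 360.7
  D: 1056 − 1(400.3) = 655.6
  G: 0 + 2(400.3) = 800.6
  E: 703.1 (inert)
Total out = 2520 mol/s; y_G = 800.6 / 2520 = 0.3177.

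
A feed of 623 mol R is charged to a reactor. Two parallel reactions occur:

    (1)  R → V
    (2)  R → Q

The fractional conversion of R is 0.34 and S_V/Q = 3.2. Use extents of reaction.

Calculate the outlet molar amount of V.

161 mol

Conversion of R: R consumed = 0.34 × 623 = 211.8 mol = 1ξ₁ + 1ξ₂.
Selectivity: 1ξ₁ / (1ξ₂) = 3.2 → ξ₁ = 3.2 ξ₂.
Substitute: (1·3.2 + 1) ξ₂ = 211.8 → ξ₂ = 50.43 mol, ξ₁ = 161.4 mol.
Outlet amounts (n = n₀ + Σ ν·ξ):
  R: 623 − 1(161.4) − 1(50.43) = 411.2
  V: 0 + 1(161.4) = 161.4
  Q: 0 + 1(50.43) = 50.43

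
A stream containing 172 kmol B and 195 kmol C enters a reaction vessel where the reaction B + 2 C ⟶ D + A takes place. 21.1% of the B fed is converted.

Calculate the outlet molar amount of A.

B reacted = 0.211 × 172 = 36.29 kmol; ν_B = −1, so ξ = 36.29/1 = 36.29 kmol.
Outlet amounts (n = n₀ + ν ξ):
  B: 172 − 1(36.29) = 135.7
  C: 195 − 2(36.29) = 122.4
  D: 0 + 1(36.29) = 36.29
  A: 0 + 1(36.29) = 36.29

36.3 kmol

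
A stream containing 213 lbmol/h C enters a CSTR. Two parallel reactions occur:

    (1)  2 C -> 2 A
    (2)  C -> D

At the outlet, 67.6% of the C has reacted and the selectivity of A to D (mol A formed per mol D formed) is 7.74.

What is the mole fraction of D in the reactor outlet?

0.0773

Conversion of C: C consumed = 0.676 × 213 = 144 lbmol/h = 2ξ₁ + 1ξ₂.
Selectivity: 2ξ₁ / (1ξ₂) = 7.74 → ξ₁ = 3.87 ξ₂.
Substitute: (2·3.87 + 1) ξ₂ = 144 → ξ₂ = 16.47 lbmol/h, ξ₁ = 63.76 lbmol/h.
Outlet amounts (n = n₀ + Σ ν·ξ):
  C: 213 − 2(63.76) − 1(16.47) = 69.01
  A: 0 + 2(63.76) = 127.5
  D: 0 + 1(16.47) = 16.47
Total out = 213 lbmol/h; y_D = 16.47 / 213 = 0.07735.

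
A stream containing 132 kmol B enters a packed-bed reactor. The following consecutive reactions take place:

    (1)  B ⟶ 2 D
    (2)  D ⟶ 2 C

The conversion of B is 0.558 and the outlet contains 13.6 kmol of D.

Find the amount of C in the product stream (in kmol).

Conversion of B: B consumed = 1ξ₁ = 0.558 × 132 → ξ₁ = 73.66 kmol.
D balance: n_D = 0 + 2ξ₁ − 1ξ₂ = 13.6 → ξ₂ = (2·73.66 − 13.6)/1 = 133.7 kmol.
Outlet amounts (n = n₀ + Σ ν·ξ):
  B: 132 − 1(73.66) = 58.34
  D: 0 + 2(73.66) − 1(133.7) = 13.6
  C: 0 + 2(133.7) = 267.4

267 kmol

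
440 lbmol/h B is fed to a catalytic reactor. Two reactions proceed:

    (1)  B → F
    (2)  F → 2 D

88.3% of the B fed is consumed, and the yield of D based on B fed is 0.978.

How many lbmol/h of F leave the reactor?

173 lbmol/h

Conversion of B: B consumed = 1ξ₁ = 0.883 × 440 → ξ₁ = 388.5 lbmol/h.
Yield of D: 2ξ₂ / 440 = 0.978 → ξ₂ = 215.2 lbmol/h.
Outlet amounts (n = n₀ + Σ ν·ξ):
  B: 440 − 1(388.5) = 51.48
  F: 0 + 1(388.5) − 1(215.2) = 173.4
  D: 0 + 2(215.2) = 430.3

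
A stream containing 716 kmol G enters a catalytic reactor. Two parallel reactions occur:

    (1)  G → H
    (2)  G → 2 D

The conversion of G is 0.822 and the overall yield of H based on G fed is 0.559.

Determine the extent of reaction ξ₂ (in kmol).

Yield of H: 1ξ₁ / 716 = 0.559 → ξ₁ = 400.2 kmol.
Conversion of G: 1ξ₁ + 1ξ₂ = 0.822 × 716 = 588.6 → ξ₂ = 188.3 kmol.
Outlet amounts (n = n₀ + Σ ν·ξ):
  G: 716 − 1(400.2) − 1(188.3) = 127.4
  H: 0 + 1(400.2) = 400.2
  D: 0 + 2(188.3) = 376.6

ξ₂ = 188 kmol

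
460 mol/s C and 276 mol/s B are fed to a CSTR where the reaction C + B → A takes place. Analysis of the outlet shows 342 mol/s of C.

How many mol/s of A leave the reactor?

118 mol/s

For C: n = n₀ − 1ξ → 342 = 460 − 1ξ, giving ξ = 118 mol/s.
Outlet amounts (n = n₀ + ν ξ):
  C: 460 − 1(118) = 342
  B: 276 − 1(118) = 158
  A: 0 + 1(118) = 118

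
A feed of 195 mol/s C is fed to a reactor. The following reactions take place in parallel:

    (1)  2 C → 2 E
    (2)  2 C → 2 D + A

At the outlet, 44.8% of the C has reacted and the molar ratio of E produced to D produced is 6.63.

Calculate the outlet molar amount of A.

5.72 mol/s

Conversion of C: C consumed = 0.448 × 195 = 87.36 mol/s = 2ξ₁ + 2ξ₂.
Selectivity: 2ξ₁ / (2ξ₂) = 6.63 → ξ₁ = 6.63 ξ₂.
Substitute: (2·6.63 + 2) ξ₂ = 87.36 → ξ₂ = 5.725 mol/s, ξ₁ = 37.96 mol/s.
Outlet amounts (n = n₀ + Σ ν·ξ):
  C: 195 − 2(37.96) − 2(5.725) = 107.6
  E: 0 + 2(37.96) = 75.91
  D: 0 + 2(5.725) = 11.45
  A: 0 + 1(5.725) = 5.725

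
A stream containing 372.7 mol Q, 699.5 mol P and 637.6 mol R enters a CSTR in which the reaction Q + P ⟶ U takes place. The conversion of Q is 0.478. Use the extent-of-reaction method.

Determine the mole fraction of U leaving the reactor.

0.116

Q reacted = 0.478 × 372.7 = 178.2 mol; ν_Q = −1, so ξ = 178.2/1 = 178.2 mol.
Outlet amounts (n = n₀ + ν ξ):
  Q: 372.7 − 1(178.2) = 194.5
  P: 699.5 − 1(178.2) = 521.3
  U: 0 + 1(178.2) = 178.2
  R: 637.6 (inert)
Total out = 1532 mol; y_U = 178.2 / 1532 = 0.1163.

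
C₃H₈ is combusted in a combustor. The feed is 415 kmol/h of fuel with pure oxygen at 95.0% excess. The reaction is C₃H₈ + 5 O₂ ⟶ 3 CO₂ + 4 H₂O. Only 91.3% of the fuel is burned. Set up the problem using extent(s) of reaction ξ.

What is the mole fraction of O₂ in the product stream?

Stoichiometric O₂ = 5 × 415 = 2075 kmol/h; O₂ fed = 2075 × 1.950 = 4046 kmol/h.
Fuel reacted = 0.913 × 415 → ξ = 378.9 kmol/h.
Outlet (n = n₀ + ν ξ):
  C₃H₈: 415 − 1(378.9) = 36.1
  O₂: 4046 − 5(378.9) = 2152
  CO₂: 0 + 3(378.9) = 1137
  H₂O: 0 + 4(378.9) = 1516
Total out = 4840 kmol/h; y_O₂ = 2152 / 4840 = 0.4446.

0.445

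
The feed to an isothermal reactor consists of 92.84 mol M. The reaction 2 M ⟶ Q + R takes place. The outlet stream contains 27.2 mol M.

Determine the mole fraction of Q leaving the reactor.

0.354

For M: n = n₀ − 2ξ → 27.2 = 92.84 − 2ξ, giving ξ = 32.82 mol.
Outlet amounts (n = n₀ + ν ξ):
  M: 92.84 − 2(32.82) = 27.2
  Q: 0 + 1(32.82) = 32.82
  R: 0 + 1(32.82) = 32.82
Total out = 92.84 mol; y_Q = 32.82 / 92.84 = 0.3535.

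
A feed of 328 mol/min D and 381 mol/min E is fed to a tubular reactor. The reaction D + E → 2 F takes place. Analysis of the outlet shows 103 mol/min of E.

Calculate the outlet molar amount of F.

For E: n = n₀ − 1ξ → 103 = 381 − 1ξ, giving ξ = 278 mol/min.
Outlet amounts (n = n₀ + ν ξ):
  D: 328 − 1(278) = 50
  E: 381 − 1(278) = 103
  F: 0 + 2(278) = 556

556 mol/min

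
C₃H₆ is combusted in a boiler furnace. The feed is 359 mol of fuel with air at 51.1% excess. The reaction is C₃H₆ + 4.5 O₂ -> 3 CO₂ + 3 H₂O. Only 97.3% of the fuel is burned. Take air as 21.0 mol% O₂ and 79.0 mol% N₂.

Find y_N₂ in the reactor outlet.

Stoichiometric O₂ = 4.5 × 359 = 1616 mol; O₂ fed = 1616 × 1.511 = 2441 mol.
N₂ fed = 2441 × 79/21 = 9183 mol.
Fuel reacted = 0.973 × 359 → ξ = 349.3 mol.
Outlet (n = n₀ + ν ξ):
  C₃H₆: 359 − 1(349.3) = 9.693
  O₂: 2441 − 4.5(349.3) = 869.1
  N₂: 9183 (inert)
  CO₂: 0 + 3(349.3) = 1048
  H₂O: 0 + 3(349.3) = 1048
Total out = 12160 mol; y_N₂ = 9183 / 12160 = 0.7553.

0.755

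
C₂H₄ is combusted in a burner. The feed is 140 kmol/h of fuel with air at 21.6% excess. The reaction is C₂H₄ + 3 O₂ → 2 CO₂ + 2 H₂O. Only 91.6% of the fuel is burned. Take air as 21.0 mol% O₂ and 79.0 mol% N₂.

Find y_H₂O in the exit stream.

Stoichiometric O₂ = 3 × 140 = 420 kmol/h; O₂ fed = 420 × 1.216 = 510.7 kmol/h.
N₂ fed = 510.7 × 79/21 = 1921 kmol/h.
Fuel reacted = 0.916 × 140 → ξ = 128.2 kmol/h.
Outlet (n = n₀ + ν ξ):
  C₂H₄: 140 − 1(128.2) = 11.76
  O₂: 510.7 − 3(128.2) = 126
  N₂: 1921 (inert)
  CO₂: 0 + 2(128.2) = 256.5
  H₂O: 0 + 2(128.2) = 256.5
Total out = 2572 kmol/h; y_H₂O = 256.5 / 2572 = 0.09972.

0.0997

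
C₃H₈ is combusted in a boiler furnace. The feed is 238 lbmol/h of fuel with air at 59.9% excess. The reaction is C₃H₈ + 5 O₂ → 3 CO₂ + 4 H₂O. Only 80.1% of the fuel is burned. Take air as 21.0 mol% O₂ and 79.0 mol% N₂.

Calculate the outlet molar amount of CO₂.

Stoichiometric O₂ = 5 × 238 = 1190 lbmol/h; O₂ fed = 1190 × 1.599 = 1903 lbmol/h.
N₂ fed = 1903 × 79/21 = 7158 lbmol/h.
Fuel reacted = 0.801 × 238 → ξ = 190.6 lbmol/h.
Outlet (n = n₀ + ν ξ):
  C₃H₈: 238 − 1(190.6) = 47.36
  O₂: 1903 − 5(190.6) = 949.6
  N₂: 7158 (inert)
  CO₂: 0 + 3(190.6) = 571.9
  H₂O: 0 + 4(190.6) = 762.6

572 lbmol/h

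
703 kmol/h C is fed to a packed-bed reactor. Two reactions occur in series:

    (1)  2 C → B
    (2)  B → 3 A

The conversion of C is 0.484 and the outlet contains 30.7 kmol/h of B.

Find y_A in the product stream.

0.515

Conversion of C: C consumed = 2ξ₁ = 0.484 × 703 → ξ₁ = 170.1 kmol/h.
B balance: n_B = 0 + 1ξ₁ − 1ξ₂ = 30.7 → ξ₂ = (1·170.1 − 30.7)/1 = 139.4 kmol/h.
Outlet amounts (n = n₀ + Σ ν·ξ):
  C: 703 − 2(170.1) = 362.7
  B: 0 + 1(170.1) − 1(139.4) = 30.7
  A: 0 + 3(139.4) = 418.3
Total out = 811.7 kmol/h; y_A = 418.3 / 811.7 = 0.5153.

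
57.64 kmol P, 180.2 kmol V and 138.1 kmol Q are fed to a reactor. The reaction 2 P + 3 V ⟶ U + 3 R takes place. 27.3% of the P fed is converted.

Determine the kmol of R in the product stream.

23.6 kmol

P reacted = 0.273 × 57.64 = 15.74 kmol; ν_P = −2, so ξ = 15.74/2 = 7.868 kmol.
Outlet amounts (n = n₀ + ν ξ):
  P: 57.64 − 2(7.868) = 41.9
  V: 180.2 − 3(7.868) = 156.6
  U: 0 + 1(7.868) = 7.868
  R: 0 + 3(7.868) = 23.6
  Q: 138.1 (inert)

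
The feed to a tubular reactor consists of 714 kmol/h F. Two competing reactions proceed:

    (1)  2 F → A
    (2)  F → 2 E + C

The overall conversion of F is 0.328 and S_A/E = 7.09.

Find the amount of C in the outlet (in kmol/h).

7.98 kmol/h

Conversion of F: F consumed = 0.328 × 714 = 234.2 kmol/h = 2ξ₁ + 1ξ₂.
Selectivity: 1ξ₁ / (2ξ₂) = 7.09 → ξ₁ = 14.18 ξ₂.
Substitute: (2·14.18 + 1) ξ₂ = 234.2 → ξ₂ = 7.977 kmol/h, ξ₁ = 113.1 kmol/h.
Outlet amounts (n = n₀ + Σ ν·ξ):
  F: 714 − 2(113.1) − 1(7.977) = 479.8
  A: 0 + 1(113.1) = 113.1
  E: 0 + 2(7.977) = 15.95
  C: 0 + 1(7.977) = 7.977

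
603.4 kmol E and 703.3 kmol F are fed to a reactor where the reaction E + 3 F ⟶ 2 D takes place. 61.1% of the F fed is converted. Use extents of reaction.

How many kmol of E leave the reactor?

F reacted = 0.611 × 703.3 = 429.7 kmol; ν_F = −3, so ξ = 429.7/3 = 143.2 kmol.
Outlet amounts (n = n₀ + ν ξ):
  E: 603.4 − 1(143.2) = 460.2
  F: 703.3 − 3(143.2) = 273.6
  D: 0 + 2(143.2) = 286.5

460 kmol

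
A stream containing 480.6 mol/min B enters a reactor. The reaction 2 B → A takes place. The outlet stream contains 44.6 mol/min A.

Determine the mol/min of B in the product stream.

For A: n = n₀ + 1ξ → 44.6 = 0 + 1ξ, giving ξ = 44.6 mol/min.
Outlet amounts (n = n₀ + ν ξ):
  B: 480.6 − 2(44.6) = 391.4
  A: 0 + 1(44.6) = 44.6

391 mol/min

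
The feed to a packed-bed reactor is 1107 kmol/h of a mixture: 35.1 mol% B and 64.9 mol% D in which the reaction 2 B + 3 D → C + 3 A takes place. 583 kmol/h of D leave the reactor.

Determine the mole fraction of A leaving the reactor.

For D: n = n₀ − 3ξ → 583 = 718.4 − 3ξ, giving ξ = 45.15 kmol/h.
Outlet amounts (n = n₀ + ν ξ):
  B: 388.6 − 2(45.15) = 298.3
  D: 718.4 − 3(45.15) = 583
  C: 0 + 1(45.15) = 45.15
  A: 0 + 3(45.15) = 135.4
Total out = 1062 kmol/h; y_A = 135.4 / 1062 = 0.1276.

0.128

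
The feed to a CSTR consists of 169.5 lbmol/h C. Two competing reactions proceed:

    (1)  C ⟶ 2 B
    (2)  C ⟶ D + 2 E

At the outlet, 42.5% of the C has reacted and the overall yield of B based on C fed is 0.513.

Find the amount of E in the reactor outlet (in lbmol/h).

Yield of B: 2ξ₁ / 169.5 = 0.513 → ξ₁ = 43.48 lbmol/h.
Conversion of C: 1ξ₁ + 1ξ₂ = 0.425 × 169.5 = 72.04 → ξ₂ = 28.56 lbmol/h.
Outlet amounts (n = n₀ + Σ ν·ξ):
  C: 169.5 − 1(43.48) − 1(28.56) = 97.46
  B: 0 + 2(43.48) = 86.95
  D: 0 + 1(28.56) = 28.56
  E: 0 + 2(28.56) = 57.12

57.1 lbmol/h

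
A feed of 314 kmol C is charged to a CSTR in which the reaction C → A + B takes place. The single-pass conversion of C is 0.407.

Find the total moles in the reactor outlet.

C reacted = 0.407 × 314 = 127.8 kmol; ν_C = −1, so ξ = 127.8/1 = 127.8 kmol.
Outlet amounts (n = n₀ + ν ξ):
  C: 314 − 1(127.8) = 186.2
  A: 0 + 1(127.8) = 127.8
  B: 0 + 1(127.8) = 127.8
Total out = 186.2 + 127.8 + 127.8 = 441.8 kmol.

442 kmol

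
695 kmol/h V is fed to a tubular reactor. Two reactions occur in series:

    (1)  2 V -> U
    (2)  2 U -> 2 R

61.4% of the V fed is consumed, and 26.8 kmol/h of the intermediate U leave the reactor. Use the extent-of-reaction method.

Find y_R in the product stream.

Conversion of V: V consumed = 2ξ₁ = 0.614 × 695 → ξ₁ = 213.4 kmol/h.
U balance: n_U = 0 + 1ξ₁ − 2ξ₂ = 26.8 → ξ₂ = (1·213.4 − 26.8)/2 = 93.28 kmol/h.
Outlet amounts (n = n₀ + Σ ν·ξ):
  V: 695 − 2(213.4) = 268.3
  U: 0 + 1(213.4) − 2(93.28) = 26.8
  R: 0 + 2(93.28) = 186.6
Total out = 481.6 kmol/h; y_R = 186.6 / 481.6 = 0.3874.

0.387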